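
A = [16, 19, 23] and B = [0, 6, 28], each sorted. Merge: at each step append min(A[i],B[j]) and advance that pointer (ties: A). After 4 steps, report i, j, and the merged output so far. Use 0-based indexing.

i=2, j=2, merged so far=[0, 6, 16, 19]

i=0 j=0: A[i]=16>B[j]=0 take 0, j++
i=0 j=1: A[i]=16>B[j]=6 take 6, j++
i=0 j=2: A[i]=16<=B[j]=28 take 16, i++
i=1 j=2: A[i]=19<=B[j]=28 take 19, i++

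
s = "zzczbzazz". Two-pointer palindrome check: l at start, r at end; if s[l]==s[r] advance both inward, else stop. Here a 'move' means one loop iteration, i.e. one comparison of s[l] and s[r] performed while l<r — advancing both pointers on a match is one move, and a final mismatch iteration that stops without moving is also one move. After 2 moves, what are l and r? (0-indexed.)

[0,8] 'z'=='z' → l++,r--
[1,7] 'z'=='z' → l++,r--

l=2, r=6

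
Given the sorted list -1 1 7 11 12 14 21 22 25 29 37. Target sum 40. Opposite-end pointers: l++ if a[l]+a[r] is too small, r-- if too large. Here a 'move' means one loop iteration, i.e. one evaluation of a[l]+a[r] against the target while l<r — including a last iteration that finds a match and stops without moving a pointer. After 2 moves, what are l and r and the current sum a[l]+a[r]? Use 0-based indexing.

l=0 r=10: -1+37=36 <40, l++
l=1 r=10: 1+37=38 <40, l++

l=2, r=10, sum=44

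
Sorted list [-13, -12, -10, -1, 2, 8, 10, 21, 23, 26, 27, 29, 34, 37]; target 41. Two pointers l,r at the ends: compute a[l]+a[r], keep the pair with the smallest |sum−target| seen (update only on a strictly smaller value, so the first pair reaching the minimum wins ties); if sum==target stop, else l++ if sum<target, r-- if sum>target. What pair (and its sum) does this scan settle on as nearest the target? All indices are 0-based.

pair (8, 34) with sum 42 (|Δ|=1)

[0,13] -13+37=24 d=17 * → l++
[1,13] -12+37=25 d=16 * → l++
[2,13] -10+37=27 d=14 * → l++
[3,13] -1+37=36 d=5 * → l++
[4,13] 2+37=39 d=2 * → l++
[5,13] 8+37=45 d=4 → r--
[5,12] 8+34=42 d=1 * → r--
[5,11] 8+29=37 d=4 → l++
[6,11] 10+29=39 d=2 → l++
[7,11] 21+29=50 d=9 → r--
[7,10] 21+27=48 d=7 → r--
[7,9] 21+26=47 d=6 → r--
[7,8] 21+23=44 d=3 → r--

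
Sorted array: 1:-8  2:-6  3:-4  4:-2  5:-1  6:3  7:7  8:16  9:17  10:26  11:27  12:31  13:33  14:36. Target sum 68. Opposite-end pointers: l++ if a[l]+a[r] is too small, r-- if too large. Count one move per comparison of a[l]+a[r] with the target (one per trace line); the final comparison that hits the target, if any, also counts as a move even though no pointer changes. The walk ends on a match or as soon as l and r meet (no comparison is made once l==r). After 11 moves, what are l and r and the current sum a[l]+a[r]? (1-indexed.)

[1,14] -8+36=28 <68 → l++
[2,14] -6+36=30 <68 → l++
[3,14] -4+36=32 <68 → l++
[4,14] -2+36=34 <68 → l++
[5,14] -1+36=35 <68 → l++
[6,14] 3+36=39 <68 → l++
[7,14] 7+36=43 <68 → l++
[8,14] 16+36=52 <68 → l++
[9,14] 17+36=53 <68 → l++
[10,14] 26+36=62 <68 → l++
[11,14] 27+36=63 <68 → l++

l=12, r=14, sum=67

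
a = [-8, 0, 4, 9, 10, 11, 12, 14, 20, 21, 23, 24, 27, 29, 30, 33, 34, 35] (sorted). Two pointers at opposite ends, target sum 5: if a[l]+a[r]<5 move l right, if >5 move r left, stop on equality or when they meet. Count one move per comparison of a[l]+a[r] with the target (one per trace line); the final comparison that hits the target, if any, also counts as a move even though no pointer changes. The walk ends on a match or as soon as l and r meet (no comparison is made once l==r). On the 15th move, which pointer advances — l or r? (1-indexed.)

[1,18] -8+35=27 >5 → r--
[1,17] -8+34=26 >5 → r--
[1,16] -8+33=25 >5 → r--
[1,15] -8+30=22 >5 → r--
[1,14] -8+29=21 >5 → r--
[1,13] -8+27=19 >5 → r--
[1,12] -8+24=16 >5 → r--
[1,11] -8+23=15 >5 → r--
[1,10] -8+21=13 >5 → r--
[1,9] -8+20=12 >5 → r--
[1,8] -8+14=6 >5 → r--
[1,7] -8+12=4 <5 → l++
[2,7] 0+12=12 >5 → r--
[2,6] 0+11=11 >5 → r--
[2,5] 0+10=10 >5 → r--

r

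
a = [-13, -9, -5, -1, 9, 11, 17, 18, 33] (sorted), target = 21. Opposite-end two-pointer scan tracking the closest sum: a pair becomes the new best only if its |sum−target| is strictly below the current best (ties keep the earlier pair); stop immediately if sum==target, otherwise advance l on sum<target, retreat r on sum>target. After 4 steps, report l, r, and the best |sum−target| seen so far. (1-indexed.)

[1,9] -13+33=20 d=1 * → l++
[2,9] -9+33=24 d=3 → r--
[2,8] -9+18=9 d=12 → l++
[3,8] -5+18=13 d=8 → l++

l=4, r=8, best |Δ|=1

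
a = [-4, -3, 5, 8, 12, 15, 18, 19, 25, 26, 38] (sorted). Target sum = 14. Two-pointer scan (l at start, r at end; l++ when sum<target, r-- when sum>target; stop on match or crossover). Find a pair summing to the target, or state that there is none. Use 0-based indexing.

(-4, 18)

[0,10] -4+38=34 >14 → r--
[0,9] -4+26=22 >14 → r--
[0,8] -4+25=21 >14 → r--
[0,7] -4+19=15 >14 → r--
[0,6] -4+18=14 → found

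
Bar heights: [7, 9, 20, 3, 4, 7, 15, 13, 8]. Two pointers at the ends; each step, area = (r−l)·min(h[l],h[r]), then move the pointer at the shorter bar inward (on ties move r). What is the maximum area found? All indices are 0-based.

[0,8] min(7,8)*8=56 best=56 * → l++
[1,8] min(9,8)*7=56 best=56 → r--
[1,7] min(9,13)*6=54 best=56 → l++
[2,7] min(20,13)*5=65 best=65 * → r--
[2,6] min(20,15)*4=60 best=65 → r--
[2,5] min(20,7)*3=21 best=65 → r--
[2,4] min(20,4)*2=8 best=65 → r--
[2,3] min(20,3)*1=3 best=65 → r--

max area = 65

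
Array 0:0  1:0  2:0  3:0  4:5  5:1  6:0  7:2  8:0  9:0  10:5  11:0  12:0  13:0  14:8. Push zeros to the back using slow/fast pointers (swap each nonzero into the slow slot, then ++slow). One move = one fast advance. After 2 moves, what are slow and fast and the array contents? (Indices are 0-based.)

slow=0 fast=0: a[fast]=0, fast++
slow=0 fast=1: a[fast]=0, fast++

slow=0, fast=2, a=[0, 0, 0, 0, 5, 1, 0, 2, 0, 0, 5, 0, 0, 0, 8]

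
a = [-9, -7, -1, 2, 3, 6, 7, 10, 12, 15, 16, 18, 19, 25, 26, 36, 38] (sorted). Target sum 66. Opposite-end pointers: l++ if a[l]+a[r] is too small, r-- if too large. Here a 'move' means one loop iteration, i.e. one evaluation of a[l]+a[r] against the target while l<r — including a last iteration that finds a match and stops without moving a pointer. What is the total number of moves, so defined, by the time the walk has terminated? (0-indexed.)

16 moves

l=0 r=16: -9+38=29 <66, l++
l=1 r=16: -7+38=31 <66, l++
l=2 r=16: -1+38=37 <66, l++
l=3 r=16: 2+38=40 <66, l++
l=4 r=16: 3+38=41 <66, l++
l=5 r=16: 6+38=44 <66, l++
l=6 r=16: 7+38=45 <66, l++
l=7 r=16: 10+38=48 <66, l++
l=8 r=16: 12+38=50 <66, l++
l=9 r=16: 15+38=53 <66, l++
l=10 r=16: 16+38=54 <66, l++
l=11 r=16: 18+38=56 <66, l++
l=12 r=16: 19+38=57 <66, l++
l=13 r=16: 25+38=63 <66, l++
l=14 r=16: 26+38=64 <66, l++
l=15 r=16: 36+38=74 >66, r--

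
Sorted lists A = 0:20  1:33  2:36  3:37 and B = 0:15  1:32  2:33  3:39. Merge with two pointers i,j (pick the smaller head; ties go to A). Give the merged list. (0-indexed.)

i=0 j=0: A[i]=20>B[j]=15 take 15, j++
i=0 j=1: A[i]=20<=B[j]=32 take 20, i++
i=1 j=1: A[i]=33>B[j]=32 take 32, j++
i=1 j=2: A[i]=33<=B[j]=33 take 33, i++
i=2 j=2: A[i]=36>B[j]=33 take 33, j++
i=2 j=3: A[i]=36<=B[j]=39 take 36, i++
i=3 j=3: A[i]=37<=B[j]=39 take 37, i++
i=4 j=3: A done, take B[j]=39, j++

[15, 20, 32, 33, 33, 36, 37, 39]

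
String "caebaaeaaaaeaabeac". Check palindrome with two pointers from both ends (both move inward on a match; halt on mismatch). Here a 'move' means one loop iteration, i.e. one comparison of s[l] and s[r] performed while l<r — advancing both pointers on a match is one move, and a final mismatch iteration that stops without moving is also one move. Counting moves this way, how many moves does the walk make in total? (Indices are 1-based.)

9 moves

l=1 r=18: 'c'=='c', l++,r--
l=2 r=17: 'a'=='a', l++,r--
l=3 r=16: 'e'=='e', l++,r--
l=4 r=15: 'b'=='b', l++,r--
l=5 r=14: 'a'=='a', l++,r--
l=6 r=13: 'a'=='a', l++,r--
l=7 r=12: 'e'=='e', l++,r--
l=8 r=11: 'a'=='a', l++,r--
l=9 r=10: 'a'=='a', l++,r--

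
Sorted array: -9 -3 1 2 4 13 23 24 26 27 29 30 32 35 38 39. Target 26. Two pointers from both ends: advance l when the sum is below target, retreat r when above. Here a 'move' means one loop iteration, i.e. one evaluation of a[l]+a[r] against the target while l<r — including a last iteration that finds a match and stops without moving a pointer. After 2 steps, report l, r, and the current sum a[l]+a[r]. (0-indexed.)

l=0, r=13, sum=26

l=0 r=15: -9+39=30 >26, r--
l=0 r=14: -9+38=29 >26, r--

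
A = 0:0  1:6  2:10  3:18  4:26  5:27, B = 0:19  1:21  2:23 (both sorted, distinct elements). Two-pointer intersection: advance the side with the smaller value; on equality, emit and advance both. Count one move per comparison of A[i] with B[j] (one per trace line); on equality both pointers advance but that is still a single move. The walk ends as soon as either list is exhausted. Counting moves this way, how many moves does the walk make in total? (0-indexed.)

i=0 j=0: 0<19, i++
i=1 j=0: 6<19, i++
i=2 j=0: 10<19, i++
i=3 j=0: 18<19, i++
i=4 j=0: 26>19, j++
i=4 j=1: 26>21, j++
i=4 j=2: 26>23, j++

7 moves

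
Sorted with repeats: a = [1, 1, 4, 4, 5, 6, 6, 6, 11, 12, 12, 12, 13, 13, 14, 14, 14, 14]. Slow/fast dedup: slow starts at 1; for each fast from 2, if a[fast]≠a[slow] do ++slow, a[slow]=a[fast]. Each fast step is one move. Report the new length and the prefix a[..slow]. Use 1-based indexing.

length 8; prefix = [1, 4, 5, 6, 11, 12, 13, 14]

slow=1 fast=2: a[fast]=1=a[slow] dup, fast++
slow=1 fast=3: a[fast]=4≠a[slow]=1 write a[2]=4, slow++,fast++
slow=2 fast=4: a[fast]=4=a[slow] dup, fast++
slow=2 fast=5: a[fast]=5≠a[slow]=4 write a[3]=5, slow++,fast++
slow=3 fast=6: a[fast]=6≠a[slow]=5 write a[4]=6, slow++,fast++
slow=4 fast=7: a[fast]=6=a[slow] dup, fast++
slow=4 fast=8: a[fast]=6=a[slow] dup, fast++
slow=4 fast=9: a[fast]=11≠a[slow]=6 write a[5]=11, slow++,fast++
slow=5 fast=10: a[fast]=12≠a[slow]=11 write a[6]=12, slow++,fast++
slow=6 fast=11: a[fast]=12=a[slow] dup, fast++
slow=6 fast=12: a[fast]=12=a[slow] dup, fast++
slow=6 fast=13: a[fast]=13≠a[slow]=12 write a[7]=13, slow++,fast++
slow=7 fast=14: a[fast]=13=a[slow] dup, fast++
slow=7 fast=15: a[fast]=14≠a[slow]=13 write a[8]=14, slow++,fast++
slow=8 fast=16: a[fast]=14=a[slow] dup, fast++
slow=8 fast=17: a[fast]=14=a[slow] dup, fast++
slow=8 fast=18: a[fast]=14=a[slow] dup, fast++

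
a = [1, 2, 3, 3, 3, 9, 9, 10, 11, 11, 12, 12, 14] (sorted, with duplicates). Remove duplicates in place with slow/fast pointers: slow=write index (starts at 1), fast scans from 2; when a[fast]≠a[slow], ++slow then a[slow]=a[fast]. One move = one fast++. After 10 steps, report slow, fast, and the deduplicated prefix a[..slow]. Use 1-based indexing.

slow=7, fast=12, prefix=[1, 2, 3, 9, 10, 11, 12]

(s=1,f=2) a[fast]=2≠a[slow]=1 write a[2]=2 → slow++,fast++
(s=2,f=3) a[fast]=3≠a[slow]=2 write a[3]=3 → slow++,fast++
(s=3,f=4) a[fast]=3=a[slow] dup → fast++
(s=3,f=5) a[fast]=3=a[slow] dup → fast++
(s=3,f=6) a[fast]=9≠a[slow]=3 write a[4]=9 → slow++,fast++
(s=4,f=7) a[fast]=9=a[slow] dup → fast++
(s=4,f=8) a[fast]=10≠a[slow]=9 write a[5]=10 → slow++,fast++
(s=5,f=9) a[fast]=11≠a[slow]=10 write a[6]=11 → slow++,fast++
(s=6,f=10) a[fast]=11=a[slow] dup → fast++
(s=6,f=11) a[fast]=12≠a[slow]=11 write a[7]=12 → slow++,fast++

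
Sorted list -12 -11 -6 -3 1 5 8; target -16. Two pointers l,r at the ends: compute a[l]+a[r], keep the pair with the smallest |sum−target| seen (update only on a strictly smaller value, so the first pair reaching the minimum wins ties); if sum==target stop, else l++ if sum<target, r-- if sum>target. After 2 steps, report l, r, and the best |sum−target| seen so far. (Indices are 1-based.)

l=1 r=7: -12+8=-4 d=12 *, r--
l=1 r=6: -12+5=-7 d=9 *, r--

l=1, r=5, best |Δ|=9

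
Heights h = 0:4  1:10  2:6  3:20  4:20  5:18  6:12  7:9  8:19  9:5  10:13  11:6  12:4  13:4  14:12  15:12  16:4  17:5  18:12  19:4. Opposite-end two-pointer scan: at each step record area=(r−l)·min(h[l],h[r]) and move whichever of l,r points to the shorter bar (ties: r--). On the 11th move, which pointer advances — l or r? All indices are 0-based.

r

[0,19] min(4,4)*19=76 best=76 * → r--
[0,18] min(4,12)*18=72 best=76 → l++
[1,18] min(10,12)*17=170 best=170 * → l++
[2,18] min(6,12)*16=96 best=170 → l++
[3,18] min(20,12)*15=180 best=180 * → r--
[3,17] min(20,5)*14=70 best=180 → r--
[3,16] min(20,4)*13=52 best=180 → r--
[3,15] min(20,12)*12=144 best=180 → r--
[3,14] min(20,12)*11=132 best=180 → r--
[3,13] min(20,4)*10=40 best=180 → r--
[3,12] min(20,4)*9=36 best=180 → r--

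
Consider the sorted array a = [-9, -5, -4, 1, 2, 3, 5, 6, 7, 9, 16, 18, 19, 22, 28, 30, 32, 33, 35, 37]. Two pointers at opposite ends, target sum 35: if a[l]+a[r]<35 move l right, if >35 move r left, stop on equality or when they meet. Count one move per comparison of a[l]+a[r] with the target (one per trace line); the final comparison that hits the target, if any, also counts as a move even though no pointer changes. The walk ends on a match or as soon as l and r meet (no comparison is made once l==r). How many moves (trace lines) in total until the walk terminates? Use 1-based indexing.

l=1 r=20: -9+37=28 <35, l++
l=2 r=20: -5+37=32 <35, l++
l=3 r=20: -4+37=33 <35, l++
l=4 r=20: 1+37=38 >35, r--
l=4 r=19: 1+35=36 >35, r--
l=4 r=18: 1+33=34 <35, l++
l=5 r=18: 2+33=35, found

7 moves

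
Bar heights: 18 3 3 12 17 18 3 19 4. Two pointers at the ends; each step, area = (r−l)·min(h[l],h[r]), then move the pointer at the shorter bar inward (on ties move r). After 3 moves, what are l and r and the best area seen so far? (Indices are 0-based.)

l=2, r=7, best area=126

l=0 r=8: min(18,4)*8=32 best=32 *, r--
l=0 r=7: min(18,19)*7=126 best=126 *, l++
l=1 r=7: min(3,19)*6=18 best=126, l++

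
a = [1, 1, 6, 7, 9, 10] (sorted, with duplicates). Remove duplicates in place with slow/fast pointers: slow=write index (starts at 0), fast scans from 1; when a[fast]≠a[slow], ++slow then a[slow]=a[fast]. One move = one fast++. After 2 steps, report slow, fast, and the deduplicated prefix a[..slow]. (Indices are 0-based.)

slow=0 fast=1: a[fast]=1=a[slow] dup, fast++
slow=0 fast=2: a[fast]=6≠a[slow]=1 write a[1]=6, slow++,fast++

slow=1, fast=3, prefix=[1, 6]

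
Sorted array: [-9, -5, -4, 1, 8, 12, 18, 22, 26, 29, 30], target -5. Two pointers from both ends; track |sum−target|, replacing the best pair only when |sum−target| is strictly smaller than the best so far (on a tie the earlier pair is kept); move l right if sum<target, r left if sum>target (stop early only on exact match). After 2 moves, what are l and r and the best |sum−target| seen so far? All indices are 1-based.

l=1, r=9, best |Δ|=25

l=1 r=11: -9+30=21 d=26 *, r--
l=1 r=10: -9+29=20 d=25 *, r--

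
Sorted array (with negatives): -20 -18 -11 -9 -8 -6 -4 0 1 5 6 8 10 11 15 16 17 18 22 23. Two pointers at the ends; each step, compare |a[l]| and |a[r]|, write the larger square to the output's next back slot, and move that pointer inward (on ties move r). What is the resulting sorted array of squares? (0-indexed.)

l=0 r=19: |-20|<=|23| out[19]=529, r--
l=0 r=18: |-20|<=|22| out[18]=484, r--
l=0 r=17: |-20|>|18| out[17]=400, l++
l=1 r=17: |-18|<=|18| out[16]=324, r--
l=1 r=16: |-18|>|17| out[15]=324, l++
l=2 r=16: |-11|<=|17| out[14]=289, r--
l=2 r=15: |-11|<=|16| out[13]=256, r--
l=2 r=14: |-11|<=|15| out[12]=225, r--
l=2 r=13: |-11|<=|11| out[11]=121, r--
l=2 r=12: |-11|>|10| out[10]=121, l++
l=3 r=12: |-9|<=|10| out[9]=100, r--
l=3 r=11: |-9|>|8| out[8]=81, l++
l=4 r=11: |-8|<=|8| out[7]=64, r--
l=4 r=10: |-8|>|6| out[6]=64, l++
l=5 r=10: |-6|<=|6| out[5]=36, r--
l=5 r=9: |-6|>|5| out[4]=36, l++
l=6 r=9: |-4|<=|5| out[3]=25, r--
l=6 r=8: |-4|>|1| out[2]=16, l++
l=7 r=8: |0|<=|1| out[1]=1, r--
l=7 r=7: |0|<=|0| out[0]=0, r--

[0, 1, 16, 25, 36, 36, 64, 64, 81, 100, 121, 121, 225, 256, 289, 324, 324, 400, 484, 529]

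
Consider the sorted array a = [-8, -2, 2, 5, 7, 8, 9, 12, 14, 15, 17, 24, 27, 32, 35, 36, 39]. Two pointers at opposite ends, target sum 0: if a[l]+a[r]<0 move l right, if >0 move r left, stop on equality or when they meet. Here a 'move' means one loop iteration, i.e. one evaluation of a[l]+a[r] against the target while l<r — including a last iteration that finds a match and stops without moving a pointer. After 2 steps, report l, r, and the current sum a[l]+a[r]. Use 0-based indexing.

[0,16] -8+39=31 >0 → r--
[0,15] -8+36=28 >0 → r--

l=0, r=14, sum=27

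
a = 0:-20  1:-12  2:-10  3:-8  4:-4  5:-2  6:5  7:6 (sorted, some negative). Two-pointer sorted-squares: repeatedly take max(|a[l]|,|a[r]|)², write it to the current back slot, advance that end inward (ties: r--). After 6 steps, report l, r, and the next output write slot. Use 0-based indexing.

l=0 r=7: |-20|>|6| out[7]=400, l++
l=1 r=7: |-12|>|6| out[6]=144, l++
l=2 r=7: |-10|>|6| out[5]=100, l++
l=3 r=7: |-8|>|6| out[4]=64, l++
l=4 r=7: |-4|<=|6| out[3]=36, r--
l=4 r=6: |-4|<=|5| out[2]=25, r--

l=4, r=5, next write slot=1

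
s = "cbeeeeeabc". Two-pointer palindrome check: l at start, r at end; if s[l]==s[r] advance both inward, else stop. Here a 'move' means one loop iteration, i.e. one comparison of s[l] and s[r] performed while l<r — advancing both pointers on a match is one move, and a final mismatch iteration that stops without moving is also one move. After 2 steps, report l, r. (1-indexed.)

l=3, r=8

[1,10] 'c'=='c' → l++,r--
[2,9] 'b'=='b' → l++,r--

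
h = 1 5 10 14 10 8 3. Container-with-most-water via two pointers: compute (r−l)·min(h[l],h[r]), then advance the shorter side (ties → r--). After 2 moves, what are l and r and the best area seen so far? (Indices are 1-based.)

l=2, r=6, best area=15

[1,7] min(1,3)*6=6 best=6 * → l++
[2,7] min(5,3)*5=15 best=15 * → r--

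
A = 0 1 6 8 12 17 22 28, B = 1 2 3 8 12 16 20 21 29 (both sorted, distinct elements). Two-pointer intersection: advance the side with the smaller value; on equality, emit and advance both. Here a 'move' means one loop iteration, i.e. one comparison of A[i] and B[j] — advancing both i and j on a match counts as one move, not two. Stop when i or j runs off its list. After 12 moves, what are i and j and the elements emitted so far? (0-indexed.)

i=0 j=0: 0<1, i++
i=1 j=0: 1==1 emit, i++,j++
i=2 j=1: 6>2, j++
i=2 j=2: 6>3, j++
i=2 j=3: 6<8, i++
i=3 j=3: 8==8 emit, i++,j++
i=4 j=4: 12==12 emit, i++,j++
i=5 j=5: 17>16, j++
i=5 j=6: 17<20, i++
i=6 j=6: 22>20, j++
i=6 j=7: 22>21, j++
i=6 j=8: 22<29, i++

i=7, j=8, emitted=[1, 8, 12]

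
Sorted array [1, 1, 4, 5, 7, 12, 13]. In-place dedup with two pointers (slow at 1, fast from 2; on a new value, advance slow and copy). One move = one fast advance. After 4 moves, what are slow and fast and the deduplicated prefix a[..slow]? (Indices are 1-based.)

slow=1 fast=2: a[fast]=1=a[slow] dup, fast++
slow=1 fast=3: a[fast]=4≠a[slow]=1 write a[2]=4, slow++,fast++
slow=2 fast=4: a[fast]=5≠a[slow]=4 write a[3]=5, slow++,fast++
slow=3 fast=5: a[fast]=7≠a[slow]=5 write a[4]=7, slow++,fast++

slow=4, fast=6, prefix=[1, 4, 5, 7]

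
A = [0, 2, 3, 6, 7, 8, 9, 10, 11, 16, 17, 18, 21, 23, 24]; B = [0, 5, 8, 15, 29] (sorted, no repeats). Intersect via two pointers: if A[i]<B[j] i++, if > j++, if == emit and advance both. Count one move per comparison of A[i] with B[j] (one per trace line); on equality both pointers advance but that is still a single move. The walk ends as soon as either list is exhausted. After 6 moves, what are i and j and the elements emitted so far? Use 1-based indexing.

[i=1,j=1] 0==0 emit → i++,j++
[i=2,j=2] 2<5 → i++
[i=3,j=2] 3<5 → i++
[i=4,j=2] 6>5 → j++
[i=4,j=3] 6<8 → i++
[i=5,j=3] 7<8 → i++

i=6, j=3, emitted=[0]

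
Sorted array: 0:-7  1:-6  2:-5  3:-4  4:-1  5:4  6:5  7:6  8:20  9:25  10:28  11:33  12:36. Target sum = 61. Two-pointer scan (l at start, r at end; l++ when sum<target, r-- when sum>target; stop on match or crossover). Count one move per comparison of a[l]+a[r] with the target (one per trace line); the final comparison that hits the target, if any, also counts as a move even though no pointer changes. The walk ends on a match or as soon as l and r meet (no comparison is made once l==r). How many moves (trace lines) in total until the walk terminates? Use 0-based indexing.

10 moves

[0,12] -7+36=29 <61 → l++
[1,12] -6+36=30 <61 → l++
[2,12] -5+36=31 <61 → l++
[3,12] -4+36=32 <61 → l++
[4,12] -1+36=35 <61 → l++
[5,12] 4+36=40 <61 → l++
[6,12] 5+36=41 <61 → l++
[7,12] 6+36=42 <61 → l++
[8,12] 20+36=56 <61 → l++
[9,12] 25+36=61 → found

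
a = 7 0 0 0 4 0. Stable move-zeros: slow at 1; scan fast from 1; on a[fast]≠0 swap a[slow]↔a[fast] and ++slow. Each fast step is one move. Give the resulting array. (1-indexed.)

[7, 4, 0, 0, 0, 0]

slow=1 fast=1: a[fast]=7≠0 swap→a[1]=7, slow++,fast++
slow=2 fast=2: a[fast]=0, fast++
slow=2 fast=3: a[fast]=0, fast++
slow=2 fast=4: a[fast]=0, fast++
slow=2 fast=5: a[fast]=4≠0 swap→a[2]=4, slow++,fast++
slow=3 fast=6: a[fast]=0, fast++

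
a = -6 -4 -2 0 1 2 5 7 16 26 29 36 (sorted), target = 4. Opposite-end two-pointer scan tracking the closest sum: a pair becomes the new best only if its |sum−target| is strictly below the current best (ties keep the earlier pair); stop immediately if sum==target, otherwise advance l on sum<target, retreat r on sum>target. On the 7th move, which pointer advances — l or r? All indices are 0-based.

[0,11] -6+36=30 d=26 * → r--
[0,10] -6+29=23 d=19 * → r--
[0,9] -6+26=20 d=16 * → r--
[0,8] -6+16=10 d=6 * → r--
[0,7] -6+7=1 d=3 * → l++
[1,7] -4+7=3 d=1 * → l++
[2,7] -2+7=5 d=1 → r--

r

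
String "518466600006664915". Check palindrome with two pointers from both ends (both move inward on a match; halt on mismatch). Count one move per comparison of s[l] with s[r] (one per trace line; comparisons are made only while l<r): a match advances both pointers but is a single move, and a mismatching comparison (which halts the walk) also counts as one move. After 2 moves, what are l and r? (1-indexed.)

l=1 r=18: '5'=='5', l++,r--
l=2 r=17: '1'=='1', l++,r--

l=3, r=16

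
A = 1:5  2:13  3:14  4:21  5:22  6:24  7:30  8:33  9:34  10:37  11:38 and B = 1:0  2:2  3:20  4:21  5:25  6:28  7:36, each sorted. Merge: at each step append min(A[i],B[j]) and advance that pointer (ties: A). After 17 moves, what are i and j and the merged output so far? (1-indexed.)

i=11, j=8, merged so far=[0, 2, 5, 13, 14, 20, 21, 21, 22, 24, 25, 28, 30, 33, 34, 36, 37]

[i=1,j=1] A[i]=5>B[j]=0 take 0 → j++
[i=1,j=2] A[i]=5>B[j]=2 take 2 → j++
[i=1,j=3] A[i]=5<=B[j]=20 take 5 → i++
[i=2,j=3] A[i]=13<=B[j]=20 take 13 → i++
[i=3,j=3] A[i]=14<=B[j]=20 take 14 → i++
[i=4,j=3] A[i]=21>B[j]=20 take 20 → j++
[i=4,j=4] A[i]=21<=B[j]=21 take 21 → i++
[i=5,j=4] A[i]=22>B[j]=21 take 21 → j++
[i=5,j=5] A[i]=22<=B[j]=25 take 22 → i++
[i=6,j=5] A[i]=24<=B[j]=25 take 24 → i++
[i=7,j=5] A[i]=30>B[j]=25 take 25 → j++
[i=7,j=6] A[i]=30>B[j]=28 take 28 → j++
[i=7,j=7] A[i]=30<=B[j]=36 take 30 → i++
[i=8,j=7] A[i]=33<=B[j]=36 take 33 → i++
[i=9,j=7] A[i]=34<=B[j]=36 take 34 → i++
[i=10,j=7] A[i]=37>B[j]=36 take 36 → j++
[i=10,j=8] B done, take A[i]=37 → i++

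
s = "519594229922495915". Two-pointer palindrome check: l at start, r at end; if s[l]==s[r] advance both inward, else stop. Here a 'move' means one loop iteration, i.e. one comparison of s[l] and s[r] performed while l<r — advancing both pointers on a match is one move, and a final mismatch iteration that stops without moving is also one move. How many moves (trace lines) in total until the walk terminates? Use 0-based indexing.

l=0 r=17: '5'=='5', l++,r--
l=1 r=16: '1'=='1', l++,r--
l=2 r=15: '9'=='9', l++,r--
l=3 r=14: '5'=='5', l++,r--
l=4 r=13: '9'=='9', l++,r--
l=5 r=12: '4'=='4', l++,r--
l=6 r=11: '2'=='2', l++,r--
l=7 r=10: '2'=='2', l++,r--
l=8 r=9: '9'=='9', l++,r--

9 moves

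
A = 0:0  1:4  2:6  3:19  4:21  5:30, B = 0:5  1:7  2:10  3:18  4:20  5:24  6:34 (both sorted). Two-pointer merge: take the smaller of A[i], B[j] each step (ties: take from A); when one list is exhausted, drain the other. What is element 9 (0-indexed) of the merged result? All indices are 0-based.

merged[9] = 21

i=0 j=0: A[i]=0<=B[j]=5 take 0, i++
i=1 j=0: A[i]=4<=B[j]=5 take 4, i++
i=2 j=0: A[i]=6>B[j]=5 take 5, j++
i=2 j=1: A[i]=6<=B[j]=7 take 6, i++
i=3 j=1: A[i]=19>B[j]=7 take 7, j++
i=3 j=2: A[i]=19>B[j]=10 take 10, j++
i=3 j=3: A[i]=19>B[j]=18 take 18, j++
i=3 j=4: A[i]=19<=B[j]=20 take 19, i++
i=4 j=4: A[i]=21>B[j]=20 take 20, j++
i=4 j=5: A[i]=21<=B[j]=24 take 21, i++
i=5 j=5: A[i]=30>B[j]=24 take 24, j++
i=5 j=6: A[i]=30<=B[j]=34 take 30, i++
i=6 j=6: A done, take B[j]=34, j++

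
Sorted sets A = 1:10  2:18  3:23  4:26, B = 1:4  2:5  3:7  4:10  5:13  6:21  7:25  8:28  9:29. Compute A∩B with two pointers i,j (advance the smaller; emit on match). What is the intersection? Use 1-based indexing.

intersection = [10]

[i=1,j=1] 10>4 → j++
[i=1,j=2] 10>5 → j++
[i=1,j=3] 10>7 → j++
[i=1,j=4] 10==10 emit → i++,j++
[i=2,j=5] 18>13 → j++
[i=2,j=6] 18<21 → i++
[i=3,j=6] 23>21 → j++
[i=3,j=7] 23<25 → i++
[i=4,j=7] 26>25 → j++
[i=4,j=8] 26<28 → i++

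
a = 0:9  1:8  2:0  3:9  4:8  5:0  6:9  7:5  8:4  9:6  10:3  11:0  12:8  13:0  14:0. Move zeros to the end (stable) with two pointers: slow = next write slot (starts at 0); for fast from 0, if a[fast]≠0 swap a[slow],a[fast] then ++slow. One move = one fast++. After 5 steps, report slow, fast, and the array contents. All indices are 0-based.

slow=0 fast=0: a[fast]=9≠0 swap→a[0]=9, slow++,fast++
slow=1 fast=1: a[fast]=8≠0 swap→a[1]=8, slow++,fast++
slow=2 fast=2: a[fast]=0, fast++
slow=2 fast=3: a[fast]=9≠0 swap→a[2]=9, slow++,fast++
slow=3 fast=4: a[fast]=8≠0 swap→a[3]=8, slow++,fast++

slow=4, fast=5, a=[9, 8, 9, 8, 0, 0, 9, 5, 4, 6, 3, 0, 8, 0, 0]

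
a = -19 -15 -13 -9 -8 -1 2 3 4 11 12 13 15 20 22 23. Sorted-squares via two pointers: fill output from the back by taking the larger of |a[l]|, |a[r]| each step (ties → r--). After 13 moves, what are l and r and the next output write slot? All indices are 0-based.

[0,15] |-19|<=|23| out[15]=529 → r--
[0,14] |-19|<=|22| out[14]=484 → r--
[0,13] |-19|<=|20| out[13]=400 → r--
[0,12] |-19|>|15| out[12]=361 → l++
[1,12] |-15|<=|15| out[11]=225 → r--
[1,11] |-15|>|13| out[10]=225 → l++
[2,11] |-13|<=|13| out[9]=169 → r--
[2,10] |-13|>|12| out[8]=169 → l++
[3,10] |-9|<=|12| out[7]=144 → r--
[3,9] |-9|<=|11| out[6]=121 → r--
[3,8] |-9|>|4| out[5]=81 → l++
[4,8] |-8|>|4| out[4]=64 → l++
[5,8] |-1|<=|4| out[3]=16 → r--

l=5, r=7, next write slot=2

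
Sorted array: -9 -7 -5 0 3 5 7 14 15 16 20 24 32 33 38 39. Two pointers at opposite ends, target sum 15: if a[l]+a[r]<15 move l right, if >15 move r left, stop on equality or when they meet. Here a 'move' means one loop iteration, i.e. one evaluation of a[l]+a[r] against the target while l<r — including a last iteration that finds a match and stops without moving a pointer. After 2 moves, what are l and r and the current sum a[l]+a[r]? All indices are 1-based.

[1,16] -9+39=30 >15 → r--
[1,15] -9+38=29 >15 → r--

l=1, r=14, sum=24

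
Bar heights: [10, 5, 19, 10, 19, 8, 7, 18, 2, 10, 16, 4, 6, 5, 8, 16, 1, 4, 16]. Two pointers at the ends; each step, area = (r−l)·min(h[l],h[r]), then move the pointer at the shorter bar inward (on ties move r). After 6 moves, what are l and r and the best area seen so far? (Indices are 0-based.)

[0,18] min(10,16)*18=180 best=180 * → l++
[1,18] min(5,16)*17=85 best=180 → l++
[2,18] min(19,16)*16=256 best=256 * → r--
[2,17] min(19,4)*15=60 best=256 → r--
[2,16] min(19,1)*14=14 best=256 → r--
[2,15] min(19,16)*13=208 best=256 → r--

l=2, r=14, best area=256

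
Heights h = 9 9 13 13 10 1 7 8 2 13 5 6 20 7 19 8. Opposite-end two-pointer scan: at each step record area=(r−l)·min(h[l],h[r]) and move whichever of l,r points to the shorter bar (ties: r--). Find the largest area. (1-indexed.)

l=1 r=16: min(9,8)*15=120 best=120 *, r--
l=1 r=15: min(9,19)*14=126 best=126 *, l++
l=2 r=15: min(9,19)*13=117 best=126, l++
l=3 r=15: min(13,19)*12=156 best=156 *, l++
l=4 r=15: min(13,19)*11=143 best=156, l++
l=5 r=15: min(10,19)*10=100 best=156, l++
l=6 r=15: min(1,19)*9=9 best=156, l++
l=7 r=15: min(7,19)*8=56 best=156, l++
l=8 r=15: min(8,19)*7=56 best=156, l++
l=9 r=15: min(2,19)*6=12 best=156, l++
l=10 r=15: min(13,19)*5=65 best=156, l++
l=11 r=15: min(5,19)*4=20 best=156, l++
l=12 r=15: min(6,19)*3=18 best=156, l++
l=13 r=15: min(20,19)*2=38 best=156, r--
l=13 r=14: min(20,7)*1=7 best=156, r--

max area = 156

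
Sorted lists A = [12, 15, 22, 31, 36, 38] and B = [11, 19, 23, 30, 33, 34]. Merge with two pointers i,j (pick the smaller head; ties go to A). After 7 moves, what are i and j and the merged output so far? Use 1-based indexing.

i=4, j=5, merged so far=[11, 12, 15, 19, 22, 23, 30]

[i=1,j=1] A[i]=12>B[j]=11 take 11 → j++
[i=1,j=2] A[i]=12<=B[j]=19 take 12 → i++
[i=2,j=2] A[i]=15<=B[j]=19 take 15 → i++
[i=3,j=2] A[i]=22>B[j]=19 take 19 → j++
[i=3,j=3] A[i]=22<=B[j]=23 take 22 → i++
[i=4,j=3] A[i]=31>B[j]=23 take 23 → j++
[i=4,j=4] A[i]=31>B[j]=30 take 30 → j++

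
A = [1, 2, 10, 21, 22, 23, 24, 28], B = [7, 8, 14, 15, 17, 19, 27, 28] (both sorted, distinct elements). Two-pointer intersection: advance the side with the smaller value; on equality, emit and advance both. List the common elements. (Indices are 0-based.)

intersection = [28]

[i=0,j=0] 1<7 → i++
[i=1,j=0] 2<7 → i++
[i=2,j=0] 10>7 → j++
[i=2,j=1] 10>8 → j++
[i=2,j=2] 10<14 → i++
[i=3,j=2] 21>14 → j++
[i=3,j=3] 21>15 → j++
[i=3,j=4] 21>17 → j++
[i=3,j=5] 21>19 → j++
[i=3,j=6] 21<27 → i++
[i=4,j=6] 22<27 → i++
[i=5,j=6] 23<27 → i++
[i=6,j=6] 24<27 → i++
[i=7,j=6] 28>27 → j++
[i=7,j=7] 28==28 emit → i++,j++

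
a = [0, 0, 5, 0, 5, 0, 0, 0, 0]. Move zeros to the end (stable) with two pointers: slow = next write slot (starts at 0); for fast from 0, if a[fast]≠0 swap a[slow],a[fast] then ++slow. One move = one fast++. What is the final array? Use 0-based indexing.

[5, 5, 0, 0, 0, 0, 0, 0, 0]

slow=0 fast=0: a[fast]=0, fast++
slow=0 fast=1: a[fast]=0, fast++
slow=0 fast=2: a[fast]=5≠0 swap→a[0]=5, slow++,fast++
slow=1 fast=3: a[fast]=0, fast++
slow=1 fast=4: a[fast]=5≠0 swap→a[1]=5, slow++,fast++
slow=2 fast=5: a[fast]=0, fast++
slow=2 fast=6: a[fast]=0, fast++
slow=2 fast=7: a[fast]=0, fast++
slow=2 fast=8: a[fast]=0, fast++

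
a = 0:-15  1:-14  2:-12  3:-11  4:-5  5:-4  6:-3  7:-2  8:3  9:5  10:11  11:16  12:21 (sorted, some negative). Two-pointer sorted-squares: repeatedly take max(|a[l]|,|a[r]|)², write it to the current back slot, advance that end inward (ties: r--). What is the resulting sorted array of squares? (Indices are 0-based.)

[4, 9, 9, 16, 25, 25, 121, 121, 144, 196, 225, 256, 441]

[0,12] |-15|<=|21| out[12]=441 → r--
[0,11] |-15|<=|16| out[11]=256 → r--
[0,10] |-15|>|11| out[10]=225 → l++
[1,10] |-14|>|11| out[9]=196 → l++
[2,10] |-12|>|11| out[8]=144 → l++
[3,10] |-11|<=|11| out[7]=121 → r--
[3,9] |-11|>|5| out[6]=121 → l++
[4,9] |-5|<=|5| out[5]=25 → r--
[4,8] |-5|>|3| out[4]=25 → l++
[5,8] |-4|>|3| out[3]=16 → l++
[6,8] |-3|<=|3| out[2]=9 → r--
[6,7] |-3|>|-2| out[1]=9 → l++
[7,7] |-2|<=|-2| out[0]=4 → r--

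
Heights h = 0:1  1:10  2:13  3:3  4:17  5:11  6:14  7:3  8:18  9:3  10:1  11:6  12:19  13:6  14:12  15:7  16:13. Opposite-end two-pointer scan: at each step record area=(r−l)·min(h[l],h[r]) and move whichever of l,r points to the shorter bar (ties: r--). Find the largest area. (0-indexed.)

l=0 r=16: min(1,13)*16=16 best=16 *, l++
l=1 r=16: min(10,13)*15=150 best=150 *, l++
l=2 r=16: min(13,13)*14=182 best=182 *, r--
l=2 r=15: min(13,7)*13=91 best=182, r--
l=2 r=14: min(13,12)*12=144 best=182, r--
l=2 r=13: min(13,6)*11=66 best=182, r--
l=2 r=12: min(13,19)*10=130 best=182, l++
l=3 r=12: min(3,19)*9=27 best=182, l++
l=4 r=12: min(17,19)*8=136 best=182, l++
l=5 r=12: min(11,19)*7=77 best=182, l++
l=6 r=12: min(14,19)*6=84 best=182, l++
l=7 r=12: min(3,19)*5=15 best=182, l++
l=8 r=12: min(18,19)*4=72 best=182, l++
l=9 r=12: min(3,19)*3=9 best=182, l++
l=10 r=12: min(1,19)*2=2 best=182, l++
l=11 r=12: min(6,19)*1=6 best=182, l++

max area = 182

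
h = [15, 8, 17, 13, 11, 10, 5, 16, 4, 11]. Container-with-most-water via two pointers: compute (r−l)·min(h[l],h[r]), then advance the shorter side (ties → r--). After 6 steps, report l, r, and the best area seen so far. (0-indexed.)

l=0 r=9: min(15,11)*9=99 best=99 *, r--
l=0 r=8: min(15,4)*8=32 best=99, r--
l=0 r=7: min(15,16)*7=105 best=105 *, l++
l=1 r=7: min(8,16)*6=48 best=105, l++
l=2 r=7: min(17,16)*5=80 best=105, r--
l=2 r=6: min(17,5)*4=20 best=105, r--

l=2, r=5, best area=105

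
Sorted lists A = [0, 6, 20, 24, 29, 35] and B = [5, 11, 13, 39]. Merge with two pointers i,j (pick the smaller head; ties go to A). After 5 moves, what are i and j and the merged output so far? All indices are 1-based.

i=3, j=4, merged so far=[0, 5, 6, 11, 13]

i=1 j=1: A[i]=0<=B[j]=5 take 0, i++
i=2 j=1: A[i]=6>B[j]=5 take 5, j++
i=2 j=2: A[i]=6<=B[j]=11 take 6, i++
i=3 j=2: A[i]=20>B[j]=11 take 11, j++
i=3 j=3: A[i]=20>B[j]=13 take 13, j++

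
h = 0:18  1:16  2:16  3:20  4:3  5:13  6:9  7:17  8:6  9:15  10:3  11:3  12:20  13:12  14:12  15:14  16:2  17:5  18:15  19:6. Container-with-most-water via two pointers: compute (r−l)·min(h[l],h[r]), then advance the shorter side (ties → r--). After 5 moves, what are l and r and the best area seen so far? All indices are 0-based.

[0,19] min(18,6)*19=114 best=114 * → r--
[0,18] min(18,15)*18=270 best=270 * → r--
[0,17] min(18,5)*17=85 best=270 → r--
[0,16] min(18,2)*16=32 best=270 → r--
[0,15] min(18,14)*15=210 best=270 → r--

l=0, r=14, best area=270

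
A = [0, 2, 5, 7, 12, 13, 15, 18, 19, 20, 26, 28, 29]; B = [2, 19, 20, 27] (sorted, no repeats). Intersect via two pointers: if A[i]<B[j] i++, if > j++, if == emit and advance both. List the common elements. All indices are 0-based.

intersection = [2, 19, 20]

i=0 j=0: 0<2, i++
i=1 j=0: 2==2 emit, i++,j++
i=2 j=1: 5<19, i++
i=3 j=1: 7<19, i++
i=4 j=1: 12<19, i++
i=5 j=1: 13<19, i++
i=6 j=1: 15<19, i++
i=7 j=1: 18<19, i++
i=8 j=1: 19==19 emit, i++,j++
i=9 j=2: 20==20 emit, i++,j++
i=10 j=3: 26<27, i++
i=11 j=3: 28>27, j++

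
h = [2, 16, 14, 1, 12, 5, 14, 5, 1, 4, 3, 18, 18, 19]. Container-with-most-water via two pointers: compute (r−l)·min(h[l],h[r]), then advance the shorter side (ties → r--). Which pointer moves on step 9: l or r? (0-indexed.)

l

l=0 r=13: min(2,19)*13=26 best=26 *, l++
l=1 r=13: min(16,19)*12=192 best=192 *, l++
l=2 r=13: min(14,19)*11=154 best=192, l++
l=3 r=13: min(1,19)*10=10 best=192, l++
l=4 r=13: min(12,19)*9=108 best=192, l++
l=5 r=13: min(5,19)*8=40 best=192, l++
l=6 r=13: min(14,19)*7=98 best=192, l++
l=7 r=13: min(5,19)*6=30 best=192, l++
l=8 r=13: min(1,19)*5=5 best=192, l++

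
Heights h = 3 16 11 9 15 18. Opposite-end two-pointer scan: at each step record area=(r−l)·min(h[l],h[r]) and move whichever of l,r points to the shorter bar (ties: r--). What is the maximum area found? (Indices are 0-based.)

max area = 64

l=0 r=5: min(3,18)*5=15 best=15 *, l++
l=1 r=5: min(16,18)*4=64 best=64 *, l++
l=2 r=5: min(11,18)*3=33 best=64, l++
l=3 r=5: min(9,18)*2=18 best=64, l++
l=4 r=5: min(15,18)*1=15 best=64, l++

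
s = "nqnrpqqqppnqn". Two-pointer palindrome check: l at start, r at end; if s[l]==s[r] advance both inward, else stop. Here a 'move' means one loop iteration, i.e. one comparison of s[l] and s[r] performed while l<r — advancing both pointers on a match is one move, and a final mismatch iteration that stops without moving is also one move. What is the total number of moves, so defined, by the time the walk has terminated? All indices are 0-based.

4 moves

[0,12] 'n'=='n' → l++,r--
[1,11] 'q'=='q' → l++,r--
[2,10] 'n'=='n' → l++,r--
[3,9] 'r'!='p' → stop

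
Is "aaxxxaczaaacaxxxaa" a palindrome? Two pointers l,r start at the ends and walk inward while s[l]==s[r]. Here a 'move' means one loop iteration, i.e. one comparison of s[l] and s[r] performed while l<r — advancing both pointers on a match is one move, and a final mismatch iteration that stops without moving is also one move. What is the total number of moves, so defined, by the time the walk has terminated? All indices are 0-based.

l=0 r=17: 'a'=='a', l++,r--
l=1 r=16: 'a'=='a', l++,r--
l=2 r=15: 'x'=='x', l++,r--
l=3 r=14: 'x'=='x', l++,r--
l=4 r=13: 'x'=='x', l++,r--
l=5 r=12: 'a'=='a', l++,r--
l=6 r=11: 'c'=='c', l++,r--
l=7 r=10: 'z'!='a', stop

8 moves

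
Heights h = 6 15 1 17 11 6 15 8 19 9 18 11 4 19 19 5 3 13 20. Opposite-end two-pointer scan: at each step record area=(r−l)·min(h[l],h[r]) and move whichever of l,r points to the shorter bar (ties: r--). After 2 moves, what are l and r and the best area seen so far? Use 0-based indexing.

l=0 r=18: min(6,20)*18=108 best=108 *, l++
l=1 r=18: min(15,20)*17=255 best=255 *, l++

l=2, r=18, best area=255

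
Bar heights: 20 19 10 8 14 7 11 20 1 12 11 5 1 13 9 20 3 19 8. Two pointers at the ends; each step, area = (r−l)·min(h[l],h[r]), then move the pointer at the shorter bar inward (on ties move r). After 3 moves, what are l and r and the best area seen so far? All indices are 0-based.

[0,18] min(20,8)*18=144 best=144 * → r--
[0,17] min(20,19)*17=323 best=323 * → r--
[0,16] min(20,3)*16=48 best=323 → r--

l=0, r=15, best area=323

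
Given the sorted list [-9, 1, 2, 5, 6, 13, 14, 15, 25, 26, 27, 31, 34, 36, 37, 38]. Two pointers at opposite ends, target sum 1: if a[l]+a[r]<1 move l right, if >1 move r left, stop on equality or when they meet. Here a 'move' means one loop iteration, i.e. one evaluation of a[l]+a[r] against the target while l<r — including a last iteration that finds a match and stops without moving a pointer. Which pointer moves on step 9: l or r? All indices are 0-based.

[0,15] -9+38=29 >1 → r--
[0,14] -9+37=28 >1 → r--
[0,13] -9+36=27 >1 → r--
[0,12] -9+34=25 >1 → r--
[0,11] -9+31=22 >1 → r--
[0,10] -9+27=18 >1 → r--
[0,9] -9+26=17 >1 → r--
[0,8] -9+25=16 >1 → r--
[0,7] -9+15=6 >1 → r--

r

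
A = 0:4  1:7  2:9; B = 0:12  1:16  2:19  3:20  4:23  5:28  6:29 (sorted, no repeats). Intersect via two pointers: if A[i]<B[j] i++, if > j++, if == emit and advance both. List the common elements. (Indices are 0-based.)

[i=0,j=0] 4<12 → i++
[i=1,j=0] 7<12 → i++
[i=2,j=0] 9<12 → i++

intersection = []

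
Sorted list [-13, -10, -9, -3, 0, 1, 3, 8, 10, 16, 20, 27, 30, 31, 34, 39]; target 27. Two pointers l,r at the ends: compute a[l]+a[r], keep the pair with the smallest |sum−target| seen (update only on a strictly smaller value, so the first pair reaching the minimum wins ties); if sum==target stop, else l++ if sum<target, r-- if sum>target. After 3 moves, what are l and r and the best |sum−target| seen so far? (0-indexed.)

l=0 r=15: -13+39=26 d=1 *, l++
l=1 r=15: -10+39=29 d=2, r--
l=1 r=14: -10+34=24 d=3, l++

l=2, r=14, best |Δ|=1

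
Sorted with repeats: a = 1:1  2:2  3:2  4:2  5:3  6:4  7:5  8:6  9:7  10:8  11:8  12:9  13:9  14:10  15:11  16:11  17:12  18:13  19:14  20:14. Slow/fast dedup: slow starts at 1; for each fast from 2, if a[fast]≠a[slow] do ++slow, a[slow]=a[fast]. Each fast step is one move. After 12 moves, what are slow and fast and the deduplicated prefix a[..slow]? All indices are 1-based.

slow=1 fast=2: a[fast]=2≠a[slow]=1 write a[2]=2, slow++,fast++
slow=2 fast=3: a[fast]=2=a[slow] dup, fast++
slow=2 fast=4: a[fast]=2=a[slow] dup, fast++
slow=2 fast=5: a[fast]=3≠a[slow]=2 write a[3]=3, slow++,fast++
slow=3 fast=6: a[fast]=4≠a[slow]=3 write a[4]=4, slow++,fast++
slow=4 fast=7: a[fast]=5≠a[slow]=4 write a[5]=5, slow++,fast++
slow=5 fast=8: a[fast]=6≠a[slow]=5 write a[6]=6, slow++,fast++
slow=6 fast=9: a[fast]=7≠a[slow]=6 write a[7]=7, slow++,fast++
slow=7 fast=10: a[fast]=8≠a[slow]=7 write a[8]=8, slow++,fast++
slow=8 fast=11: a[fast]=8=a[slow] dup, fast++
slow=8 fast=12: a[fast]=9≠a[slow]=8 write a[9]=9, slow++,fast++
slow=9 fast=13: a[fast]=9=a[slow] dup, fast++

slow=9, fast=14, prefix=[1, 2, 3, 4, 5, 6, 7, 8, 9]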